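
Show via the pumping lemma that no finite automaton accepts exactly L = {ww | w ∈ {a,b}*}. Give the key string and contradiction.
Assume L is regular with pumping length p. Idea: pumping the leading a-block breaks the equality of the two halves.
Choose s = a^p b a^p b ∈ L (with w = a^p b). |s| = 2p+2 ≥ p. By the pumping lemma, s = xyz with |xy| ≤ p, |y| > 0, so y = a^k with k ≥ 1, in the first a-block. Then xy²z = a^(p+k) b a^p b, of length 2p+2+k. If k is odd this length is odd, so it cannot be of the form ww. If k is even, each half has length p+1+k/2 ≤ p+k, so the first half lies entirely inside the leading a-block and contains no b, while the second half ends in b; the halves differ. Either way xy²z ∉ L.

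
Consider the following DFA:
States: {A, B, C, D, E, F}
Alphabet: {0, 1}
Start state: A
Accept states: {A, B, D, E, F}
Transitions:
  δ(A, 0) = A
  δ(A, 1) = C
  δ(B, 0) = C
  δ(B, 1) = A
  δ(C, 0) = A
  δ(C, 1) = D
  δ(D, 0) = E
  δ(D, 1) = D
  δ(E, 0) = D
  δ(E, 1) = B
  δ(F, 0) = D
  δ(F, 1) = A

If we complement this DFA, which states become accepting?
Complement accept states = All states \ Original accept states
= {A, B, C, D, E, F} \ {A, B, D, E, F}
{C}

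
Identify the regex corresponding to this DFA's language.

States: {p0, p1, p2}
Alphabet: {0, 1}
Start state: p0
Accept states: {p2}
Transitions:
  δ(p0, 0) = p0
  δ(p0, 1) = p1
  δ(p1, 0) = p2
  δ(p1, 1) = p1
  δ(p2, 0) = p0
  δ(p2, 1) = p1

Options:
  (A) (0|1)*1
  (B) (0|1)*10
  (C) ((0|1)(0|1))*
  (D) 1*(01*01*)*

Check each option against the DFA on short strings; one disagreement eliminates an option:
  (A) (0|1)*1: on '1' the DFA goes p0 → p1 and rejects (p1 ∉ Accept), but the regex matches it → eliminate
  (B) (0|1)*10: agrees with the DFA on every string of length ≤ 6
  (C) ((0|1)(0|1))*: on ε the DFA stays in p0 and rejects (p0 ∉ Accept), but the regex matches it → eliminate
  (D) 1*(01*01*)*: on ε the DFA stays in p0 and rejects (p0 ∉ Accept), but the regex matches it → eliminate
Only (B) is consistent with the DFA.
(B) (0|1)*10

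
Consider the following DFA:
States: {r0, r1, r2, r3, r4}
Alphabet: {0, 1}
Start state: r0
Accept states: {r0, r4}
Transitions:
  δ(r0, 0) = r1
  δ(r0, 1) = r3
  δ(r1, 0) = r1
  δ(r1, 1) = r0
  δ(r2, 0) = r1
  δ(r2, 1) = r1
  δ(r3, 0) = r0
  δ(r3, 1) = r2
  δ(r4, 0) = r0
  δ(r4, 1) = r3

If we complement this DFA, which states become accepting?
Complement accept states = All states \ Original accept states
= {r0, r1, r2, r3, r4} \ {r0, r4}
{r1, r2, r3}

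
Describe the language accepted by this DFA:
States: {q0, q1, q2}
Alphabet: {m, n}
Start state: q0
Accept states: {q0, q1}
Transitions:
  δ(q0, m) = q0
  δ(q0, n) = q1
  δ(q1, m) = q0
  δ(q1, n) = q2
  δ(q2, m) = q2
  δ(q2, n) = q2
Testing a few strings:
  'nnmn' → reject
  'mn' → accept
  'nn' → reject
  'mm' → accept
State roles: q0=last symbol not n (ok); q1=last symbol n (ok); q2=saw nn (dead)
All strings over {m,n} with no two consecutive n's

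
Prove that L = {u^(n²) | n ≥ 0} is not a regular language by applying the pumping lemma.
Assume L is regular with pumping length p. Idea: pumping adds a fixed amount, but gaps between consecutive squares grow.
Choose s = u^(p²) (length p² ≥ p). By the pumping lemma, s = xyz with |xy| ≤ p, |y| > 0, so |y| = k with 1 ≤ k ≤ p. Then |xy²z| = p²+k. Since p² < p²+k ≤ p²+p < (p+1)², the length p²+k lies strictly between consecutive squares, so it is not a perfect square and xy²z ∉ L.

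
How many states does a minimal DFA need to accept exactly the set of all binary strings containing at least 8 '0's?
By Myhill–Nerode, count the distinguishable equivalence classes: 9 classes — having seen 0, 1, …, 7, or ≥8 copies of '0'; any two classes i < j (j ≤ 8) are distinguished by the string 0^(8−j), which takes class j to 8 copies (accepted) but leaves class i below 8 (rejected).
9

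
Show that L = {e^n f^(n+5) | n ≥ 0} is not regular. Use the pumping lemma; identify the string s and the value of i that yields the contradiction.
Assume L is regular with pumping length p. Idea: pumping the e-block breaks the fixed offset of 5.
Choose s = e^p f^(p+5) ∈ L. By the pumping lemma, s = xyz with |xy| ≤ p, |y| > 0, so y = e^k with k ≥ 1. Then xy²z = e^(p+k) f^(p+5). For this to be in L we would need p+5 = (p+k)+5, i.e. k = 0, contradicting k ≥ 1. So xy²z ∉ L.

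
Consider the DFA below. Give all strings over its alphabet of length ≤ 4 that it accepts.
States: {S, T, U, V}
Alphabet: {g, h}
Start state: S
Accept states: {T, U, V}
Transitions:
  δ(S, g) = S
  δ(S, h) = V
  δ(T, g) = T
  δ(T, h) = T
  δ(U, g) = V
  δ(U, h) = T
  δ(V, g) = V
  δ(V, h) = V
h, gh, hg, hh, ggh, ghg, ghh, hgg, hgh, hhg, hhh, gggh, gghg, gghh, ghgg, ghgh, ghhg, ghhh, hggg, hggh, hghg, hghh, hhgg, hhgh, hhhg, hhhh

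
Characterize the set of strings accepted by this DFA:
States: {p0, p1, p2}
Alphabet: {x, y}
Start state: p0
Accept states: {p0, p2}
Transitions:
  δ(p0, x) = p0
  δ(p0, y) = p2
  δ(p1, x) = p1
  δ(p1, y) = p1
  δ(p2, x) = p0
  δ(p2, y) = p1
Testing a few strings:
  'xxyx' → accept
  'yy' → reject
  'yxy' → accept
  'x' → accept
State roles: p0=last symbol not y (ok); p1=saw yy (dead); p2=last symbol y (ok)
All strings over {x,y} with no two consecutive y's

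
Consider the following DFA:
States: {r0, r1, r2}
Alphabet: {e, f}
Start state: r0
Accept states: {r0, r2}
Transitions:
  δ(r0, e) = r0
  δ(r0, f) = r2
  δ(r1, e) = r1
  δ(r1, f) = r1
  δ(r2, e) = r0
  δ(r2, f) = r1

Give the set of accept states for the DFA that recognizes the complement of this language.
Complement accept states = All states \ Original accept states
= {r0, r1, r2} \ {r0, r2}
{r1}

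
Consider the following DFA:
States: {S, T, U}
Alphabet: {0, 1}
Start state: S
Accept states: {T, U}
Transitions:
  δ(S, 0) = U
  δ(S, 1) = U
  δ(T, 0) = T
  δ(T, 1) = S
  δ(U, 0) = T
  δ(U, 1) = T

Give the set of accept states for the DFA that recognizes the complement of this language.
Complement accept states = All states \ Original accept states
= {S, T, U} \ {T, U}
{S}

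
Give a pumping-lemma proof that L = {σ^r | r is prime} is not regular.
Assume L is regular with pumping length p. Idea: pumping by a suitable count produces a composite length.
Let q be a prime with q ≥ p and choose s = σ^q ∈ L. By the pumping lemma, s = xyz with |xy| ≤ p, |y| = k ≥ 1. Take i = q+1: |xy^(q+1)z| = q + q·k = q(1+k). Since q ≥ 2 and 1+k ≥ 2, q(1+k) is composite, so xy^(q+1)z ∉ L.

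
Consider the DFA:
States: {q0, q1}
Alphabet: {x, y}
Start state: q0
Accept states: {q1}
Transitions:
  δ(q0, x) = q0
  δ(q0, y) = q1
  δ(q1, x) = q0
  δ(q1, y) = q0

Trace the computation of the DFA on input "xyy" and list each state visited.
read 'x': q0 → q0
  read 'y': q0 → q1
  read 'y': q1 → q0
q0 -> q0 -> q1 -> q0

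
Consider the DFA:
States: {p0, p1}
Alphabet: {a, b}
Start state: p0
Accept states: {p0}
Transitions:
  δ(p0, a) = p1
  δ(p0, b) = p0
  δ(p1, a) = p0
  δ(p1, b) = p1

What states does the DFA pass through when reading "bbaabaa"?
read 'b': p0 → p0
  read 'b': p0 → p0
  read 'a': p0 → p1
  read 'a': p1 → p0
  read 'b': p0 → p0
  read 'a': p0 → p1
  read 'a': p1 → p0
p0 -> p0 -> p0 -> p1 -> p0 -> p0 -> p1 -> p0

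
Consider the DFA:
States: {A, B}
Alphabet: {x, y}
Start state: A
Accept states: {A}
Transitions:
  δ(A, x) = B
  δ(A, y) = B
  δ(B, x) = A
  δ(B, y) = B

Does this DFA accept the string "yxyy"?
Processing string "yxyy":
  A --y--> B
  B --x--> A
  A --y--> B
  B --y--> B
Final state: B
Accept states: {A}
No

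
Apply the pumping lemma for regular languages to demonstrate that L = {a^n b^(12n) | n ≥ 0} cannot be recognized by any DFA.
Assume L is regular with pumping length p. Idea: pumping the a-block breaks the 1:12 ratio.
Choose s = a^p b^(12p) (length 13p ≥ p). By the pumping lemma, s = xyz with |xy| ≤ p, |y| > 0, so y = a^k with k ≥ 1. Then xy²z = a^(p+k) b^(12p). For this to be in L we would need 12p = 12(p+k), i.e. 12k = 0, contradicting k ≥ 1. So xy²z ∉ L.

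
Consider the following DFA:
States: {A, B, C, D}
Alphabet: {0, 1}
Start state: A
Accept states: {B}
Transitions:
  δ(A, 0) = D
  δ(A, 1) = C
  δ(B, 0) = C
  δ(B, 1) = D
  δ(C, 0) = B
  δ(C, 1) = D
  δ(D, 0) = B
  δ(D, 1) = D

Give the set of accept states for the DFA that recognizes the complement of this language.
Complement accept states = All states \ Original accept states
= {A, B, C, D} \ {B}
{A, C, D}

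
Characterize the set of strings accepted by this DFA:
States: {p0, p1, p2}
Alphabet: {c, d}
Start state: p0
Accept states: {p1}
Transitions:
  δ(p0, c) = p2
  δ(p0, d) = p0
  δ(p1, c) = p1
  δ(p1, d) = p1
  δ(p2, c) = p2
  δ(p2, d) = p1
Testing a few strings:
  'd' → reject
  'dc' → reject
  'ccdc' → accept
  'ddd' → reject
State roles: p0=no c seen yet; p1=substring cd seen; p2=seen a c, waiting for d
All strings over {c,d} containing the substring cd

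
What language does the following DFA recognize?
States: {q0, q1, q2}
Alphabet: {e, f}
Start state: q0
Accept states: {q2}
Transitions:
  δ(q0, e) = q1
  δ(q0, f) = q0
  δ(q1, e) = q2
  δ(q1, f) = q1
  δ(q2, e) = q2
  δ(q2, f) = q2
Testing a few strings:
  'efff' → reject
  'feff' → reject
  'ef' → reject
  'fe' → reject
State roles: q0=zero e's seen; q1=one e seen; q2=≥ two e's seen
All strings over {e,f} containing at least two e's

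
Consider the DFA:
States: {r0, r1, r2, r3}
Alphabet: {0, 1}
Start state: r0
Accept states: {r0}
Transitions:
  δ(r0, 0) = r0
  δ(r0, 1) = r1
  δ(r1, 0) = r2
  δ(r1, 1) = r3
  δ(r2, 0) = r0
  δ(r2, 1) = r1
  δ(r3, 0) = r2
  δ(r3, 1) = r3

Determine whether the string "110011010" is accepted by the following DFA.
Processing string "110011010":
  r0 --1--> r1
  r1 --1--> r3
  r3 --0--> r2
  r2 --0--> r0
  r0 --1--> r1
  r1 --1--> r3
  r3 --0--> r2
  r2 --1--> r1
  r1 --0--> r2
Final state: r2
Accept states: {r0}
No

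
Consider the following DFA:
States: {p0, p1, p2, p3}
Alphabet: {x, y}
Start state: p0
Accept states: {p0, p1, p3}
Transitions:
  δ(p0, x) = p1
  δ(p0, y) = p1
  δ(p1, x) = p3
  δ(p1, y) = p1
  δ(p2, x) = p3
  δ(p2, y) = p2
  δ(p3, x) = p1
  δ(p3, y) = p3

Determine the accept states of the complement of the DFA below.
Complement accept states = All states \ Original accept states
= {p0, p1, p2, p3} \ {p0, p1, p3}
{p2}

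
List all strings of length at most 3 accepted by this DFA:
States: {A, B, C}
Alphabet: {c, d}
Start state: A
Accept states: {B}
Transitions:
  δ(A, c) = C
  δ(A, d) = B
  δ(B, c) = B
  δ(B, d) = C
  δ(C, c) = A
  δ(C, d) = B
d, cd, dc, ccd, cdc, dcc, ddd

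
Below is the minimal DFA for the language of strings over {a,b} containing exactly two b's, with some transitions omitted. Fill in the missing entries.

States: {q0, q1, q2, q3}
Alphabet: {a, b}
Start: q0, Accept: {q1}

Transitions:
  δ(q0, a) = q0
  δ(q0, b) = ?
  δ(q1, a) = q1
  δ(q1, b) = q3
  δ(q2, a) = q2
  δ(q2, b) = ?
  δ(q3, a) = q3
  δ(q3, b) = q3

From the language and accept set, identify what each state tracks — q0: zero b's; q1: two b's; q2: one b; q3: ≥ three b's (dead).
Each missing δ(q, a) is the state matching the new tracked value after reading a.
δ(q0, b) = q2; δ(q2, b) = q1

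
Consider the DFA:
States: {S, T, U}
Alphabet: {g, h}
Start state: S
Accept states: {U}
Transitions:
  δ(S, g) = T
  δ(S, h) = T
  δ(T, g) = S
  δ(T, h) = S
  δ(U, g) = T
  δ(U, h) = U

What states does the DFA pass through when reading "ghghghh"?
read 'g': S → T
  read 'h': T → S
  read 'g': S → T
  read 'h': T → S
  read 'g': S → T
  read 'h': T → S
  read 'h': S → T
S -> T -> S -> T -> S -> T -> S -> T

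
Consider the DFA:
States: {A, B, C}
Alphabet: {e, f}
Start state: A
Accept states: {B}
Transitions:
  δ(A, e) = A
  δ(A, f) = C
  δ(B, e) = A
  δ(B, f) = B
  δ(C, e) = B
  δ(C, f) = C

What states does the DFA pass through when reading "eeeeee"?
read 'e': A → A
  read 'e': A → A
  read 'e': A → A
  read 'e': A → A
  read 'e': A → A
  read 'e': A → A
A -> A -> A -> A -> A -> A -> A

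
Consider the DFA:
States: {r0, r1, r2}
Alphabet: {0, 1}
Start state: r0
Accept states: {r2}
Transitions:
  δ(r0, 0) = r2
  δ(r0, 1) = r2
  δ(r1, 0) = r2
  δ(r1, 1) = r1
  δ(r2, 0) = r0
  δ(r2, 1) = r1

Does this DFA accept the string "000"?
Processing string "000":
  r0 --0--> r2
  r2 --0--> r0
  r0 --0--> r2
Final state: r2
Accept states: {r2}
Yes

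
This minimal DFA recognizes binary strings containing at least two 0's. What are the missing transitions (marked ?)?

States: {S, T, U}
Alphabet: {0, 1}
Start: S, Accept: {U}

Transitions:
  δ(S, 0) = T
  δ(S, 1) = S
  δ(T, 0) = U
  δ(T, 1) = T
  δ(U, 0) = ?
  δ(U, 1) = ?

From the language and accept set, identify what each state tracks — S: zero 0's seen; T: one 0 seen; U: ≥ two 0's seen.
Each missing δ(q, a) is the state matching the new tracked value after reading a.
δ(U, 0) = U; δ(U, 1) = U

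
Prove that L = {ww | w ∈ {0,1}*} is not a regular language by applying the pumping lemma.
Assume L is regular with pumping length p. Idea: pumping the leading 0-block breaks the equality of the two halves.
Choose s = 0^p 1 0^p 1 ∈ L (with w = 0^p 1). |s| = 2p+2 ≥ p. By the pumping lemma, s = xyz with |xy| ≤ p, |y| > 0, so y = 0^k with k ≥ 1, in the first 0-block. Then xy²z = 0^(p+k) 1 0^p 1, of length 2p+2+k. If k is odd this length is odd, so it cannot be of the form ww. If k is even, each half has length p+1+k/2 ≤ p+k, so the first half lies entirely inside the leading 0-block and contains no 1, while the second half ends in 1; the halves differ. Either way xy²z ∉ L.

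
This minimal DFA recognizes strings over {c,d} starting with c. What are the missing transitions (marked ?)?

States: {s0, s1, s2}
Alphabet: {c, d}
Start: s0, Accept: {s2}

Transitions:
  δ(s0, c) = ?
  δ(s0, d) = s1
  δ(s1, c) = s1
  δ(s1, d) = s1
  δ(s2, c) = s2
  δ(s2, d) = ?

From the language and accept set, identify what each state tracks — s0: no input read; s1: started with d (dead); s2: started with c.
Each missing δ(q, a) is the state matching the new tracked value after reading a.
δ(s0, c) = s2; δ(s2, d) = s2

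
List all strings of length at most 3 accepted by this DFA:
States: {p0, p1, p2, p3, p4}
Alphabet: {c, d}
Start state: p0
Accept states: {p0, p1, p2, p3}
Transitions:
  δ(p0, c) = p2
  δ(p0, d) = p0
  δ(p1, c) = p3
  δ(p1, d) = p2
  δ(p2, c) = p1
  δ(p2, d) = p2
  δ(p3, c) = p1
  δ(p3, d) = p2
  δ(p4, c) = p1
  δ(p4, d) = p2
ε, c, d, cc, cd, dc, dd, ccc, ccd, cdc, cdd, dcc, dcd, ddc, ddd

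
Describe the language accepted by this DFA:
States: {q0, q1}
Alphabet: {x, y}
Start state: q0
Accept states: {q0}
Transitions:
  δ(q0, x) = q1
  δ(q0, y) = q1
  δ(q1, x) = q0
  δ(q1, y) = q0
Testing a few strings:
  'yyy' → reject
  'yy' → accept
  'xx' → accept
  'yx' → accept
State roles: q0=even length so far; q1=odd length so far
All strings over {x,y} of even length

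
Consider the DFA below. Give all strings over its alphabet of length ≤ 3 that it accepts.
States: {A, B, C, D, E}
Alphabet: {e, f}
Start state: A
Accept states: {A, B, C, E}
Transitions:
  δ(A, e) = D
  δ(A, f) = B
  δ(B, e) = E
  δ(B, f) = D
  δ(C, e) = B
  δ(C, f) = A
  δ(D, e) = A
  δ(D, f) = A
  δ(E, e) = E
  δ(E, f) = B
ε, f, ee, ef, fe, eef, eff, fee, fef, ffe, fff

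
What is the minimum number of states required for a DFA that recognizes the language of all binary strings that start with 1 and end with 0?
By Myhill–Nerode, count the distinguishable equivalence classes: four classes — empty / starts-1-ends-1 / starts-1-ends-0 / starts-0 (dead).
4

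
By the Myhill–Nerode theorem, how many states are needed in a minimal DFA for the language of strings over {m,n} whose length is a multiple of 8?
By Myhill–Nerode, count the distinguishable equivalence classes: 8 classes — one per residue of the length mod 8; class i is distinguished from class j by any string of length (8 − i) mod 8.
8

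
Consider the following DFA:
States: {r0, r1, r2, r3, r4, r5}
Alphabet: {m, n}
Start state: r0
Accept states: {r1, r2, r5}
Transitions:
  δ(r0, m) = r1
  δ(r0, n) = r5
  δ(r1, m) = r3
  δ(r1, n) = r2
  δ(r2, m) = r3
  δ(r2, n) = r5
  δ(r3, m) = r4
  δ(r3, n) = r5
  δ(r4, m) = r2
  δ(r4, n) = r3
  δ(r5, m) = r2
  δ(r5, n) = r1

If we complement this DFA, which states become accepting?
Complement accept states = All states \ Original accept states
= {r0, r1, r2, r3, r4, r5} \ {r1, r2, r5}
{r0, r3, r4}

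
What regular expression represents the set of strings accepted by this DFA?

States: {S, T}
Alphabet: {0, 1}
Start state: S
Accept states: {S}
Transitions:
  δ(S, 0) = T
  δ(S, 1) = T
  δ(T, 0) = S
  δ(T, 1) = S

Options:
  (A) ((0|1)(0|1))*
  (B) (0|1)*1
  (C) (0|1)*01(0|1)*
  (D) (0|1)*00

Check each option against the DFA on short strings; one disagreement eliminates an option:
  (A) ((0|1)(0|1))*: agrees with the DFA on every string of length ≤ 6
  (B) (0|1)*1: on ε the DFA stays in S and accepts (S ∈ Accept), but the regex does not match it → eliminate
  (C) (0|1)*01(0|1)*: on ε the DFA stays in S and accepts (S ∈ Accept), but the regex does not match it → eliminate
  (D) (0|1)*00: on ε the DFA stays in S and accepts (S ∈ Accept), but the regex does not match it → eliminate
Only (A) is consistent with the DFA.
(A) ((0|1)(0|1))*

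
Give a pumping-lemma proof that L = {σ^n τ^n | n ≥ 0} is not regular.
Assume L is regular with pumping length p. Idea: pumping the σ-block changes the count balance.
Choose s = σ^p τ^p (length 2p ≥ p). By the pumping lemma, s = xyz with |xy| ≤ p, |y| > 0. So y = σ^k for some k > 0 (since xy is entirely within the σ's). Pumping gives xy²z = σ^(p+k) τ^p, which is not in L since p+k ≠ p.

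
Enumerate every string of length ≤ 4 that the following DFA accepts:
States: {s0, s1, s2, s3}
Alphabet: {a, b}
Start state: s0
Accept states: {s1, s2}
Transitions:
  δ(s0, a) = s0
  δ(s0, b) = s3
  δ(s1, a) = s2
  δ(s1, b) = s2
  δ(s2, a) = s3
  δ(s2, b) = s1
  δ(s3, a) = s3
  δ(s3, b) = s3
None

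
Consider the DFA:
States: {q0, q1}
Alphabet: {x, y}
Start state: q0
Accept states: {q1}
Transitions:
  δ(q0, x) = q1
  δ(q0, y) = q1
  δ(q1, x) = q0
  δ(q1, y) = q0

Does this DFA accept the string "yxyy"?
Processing string "yxyy":
  q0 --y--> q1
  q1 --x--> q0
  q0 --y--> q1
  q1 --y--> q0
Final state: q0
Accept states: {q1}
No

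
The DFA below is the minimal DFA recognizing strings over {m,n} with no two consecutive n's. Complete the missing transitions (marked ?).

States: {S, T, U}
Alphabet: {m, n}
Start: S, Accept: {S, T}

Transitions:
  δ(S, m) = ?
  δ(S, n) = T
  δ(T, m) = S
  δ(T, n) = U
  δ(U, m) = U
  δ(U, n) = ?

From the language and accept set, identify what each state tracks — S: last symbol not n (ok); T: last symbol n (ok); U: saw nn (dead).
Each missing δ(q, a) is the state matching the new tracked value after reading a.
δ(S, m) = S; δ(U, n) = U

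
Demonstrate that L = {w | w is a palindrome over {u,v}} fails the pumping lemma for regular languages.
Assume L is regular with pumping length p. Idea: pumping the leading u-block breaks the symmetry.
Choose s = u^p v u^p (a palindrome of length 2p+1 ≥ p). By the pumping lemma, s = xyz with |xy| ≤ p, |y| > 0, so y = u^k with k > 0 (xy lies entirely in the first u^p). Then xy²z = u^(p+k) v u^p, which is not a palindrome since p+k ≠ p.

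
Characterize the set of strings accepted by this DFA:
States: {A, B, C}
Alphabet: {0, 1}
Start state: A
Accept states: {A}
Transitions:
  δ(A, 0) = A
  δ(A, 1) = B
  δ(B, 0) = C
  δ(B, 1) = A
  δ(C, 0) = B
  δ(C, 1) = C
Testing a few strings:
  '1' → reject
  '0010' → reject
  '0' → accept
  '0101' → reject
State roles: A=value ≡ 0 (mod 3); B=value ≡ 1 (mod 3); C=value ≡ 2 (mod 3)
All binary strings representing a multiple of 3 (read in base 2; leading zeros allowed and ε counts as 0)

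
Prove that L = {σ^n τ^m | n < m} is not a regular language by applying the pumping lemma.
Assume L is regular with pumping length p. Idea: pumping up the σ-block makes the σ-count reach the τ-count.
Choose s = σ^p τ^(p+1) ∈ L. By the pumping lemma, s = xyz with |xy| ≤ p, |y| > 0, so y = σ^k with k ≥ 1. Then xy²z = σ^(p+k) τ^(p+1). Since p+k ≥ p+1, the number of σ's is no longer strictly less than the number of τ's, so xy²z ∉ L.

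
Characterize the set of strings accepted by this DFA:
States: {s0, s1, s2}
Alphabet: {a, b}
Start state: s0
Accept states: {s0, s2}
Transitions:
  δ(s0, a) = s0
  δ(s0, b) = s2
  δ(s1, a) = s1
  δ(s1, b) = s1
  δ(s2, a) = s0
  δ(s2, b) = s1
Testing a few strings:
  'bbba' → reject
  'aba' → accept
  'a' → accept
  'babb' → reject
State roles: s0=last symbol not b (ok); s1=saw bb (dead); s2=last symbol b (ok)
All strings over {a,b} with no two consecutive b's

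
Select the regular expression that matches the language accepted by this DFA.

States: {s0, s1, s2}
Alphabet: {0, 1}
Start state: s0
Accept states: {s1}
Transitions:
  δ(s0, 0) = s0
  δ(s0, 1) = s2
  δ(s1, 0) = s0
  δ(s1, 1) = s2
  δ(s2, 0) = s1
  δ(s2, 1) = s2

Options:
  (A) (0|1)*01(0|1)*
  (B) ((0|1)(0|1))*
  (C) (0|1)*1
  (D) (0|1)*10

Check each option against the DFA on short strings; one disagreement eliminates an option:
  (A) (0|1)*01(0|1)*: on '01' the DFA goes s0 → s0 → s2 and rejects (s2 ∉ Accept), but the regex matches it → eliminate
  (B) ((0|1)(0|1))*: on ε the DFA stays in s0 and rejects (s0 ∉ Accept), but the regex matches it → eliminate
  (C) (0|1)*1: on '1' the DFA goes s0 → s2 and rejects (s2 ∉ Accept), but the regex matches it → eliminate
  (D) (0|1)*10: agrees with the DFA on every string of length ≤ 6
Only (D) is consistent with the DFA.
(D) (0|1)*10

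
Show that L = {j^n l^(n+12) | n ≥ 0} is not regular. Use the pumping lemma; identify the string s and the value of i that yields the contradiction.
Assume L is regular with pumping length p. Idea: pumping the j-block breaks the fixed offset of 12.
Choose s = j^p l^(p+12) ∈ L. By the pumping lemma, s = xyz with |xy| ≤ p, |y| > 0, so y = j^k with k ≥ 1. Then xy²z = j^(p+k) l^(p+12). For this to be in L we would need p+12 = (p+k)+12, i.e. k = 0, contradicting k ≥ 1. So xy²z ∉ L.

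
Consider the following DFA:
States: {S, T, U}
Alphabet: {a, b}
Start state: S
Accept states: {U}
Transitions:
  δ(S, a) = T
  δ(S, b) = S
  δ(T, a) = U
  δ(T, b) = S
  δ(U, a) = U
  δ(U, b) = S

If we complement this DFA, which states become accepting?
Complement accept states = All states \ Original accept states
= {S, T, U} \ {U}
{S, T}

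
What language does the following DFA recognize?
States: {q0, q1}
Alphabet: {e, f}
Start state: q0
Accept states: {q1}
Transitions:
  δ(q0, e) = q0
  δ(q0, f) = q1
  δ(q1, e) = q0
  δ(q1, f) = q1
Testing a few strings:
  'ffe' → reject
  'e' → reject
  'f' → accept
  'fe' → reject
State roles: q0=last symbol not f; q1=last symbol is f
All strings over {e,f} ending with f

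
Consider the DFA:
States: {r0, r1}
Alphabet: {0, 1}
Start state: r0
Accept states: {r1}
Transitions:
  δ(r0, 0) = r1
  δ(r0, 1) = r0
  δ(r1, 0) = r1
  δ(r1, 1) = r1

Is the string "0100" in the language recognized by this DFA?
Processing string "0100":
  r0 --0--> r1
  r1 --1--> r1
  r1 --0--> r1
  r1 --0--> r1
Final state: r1
Accept states: {r1}
Yes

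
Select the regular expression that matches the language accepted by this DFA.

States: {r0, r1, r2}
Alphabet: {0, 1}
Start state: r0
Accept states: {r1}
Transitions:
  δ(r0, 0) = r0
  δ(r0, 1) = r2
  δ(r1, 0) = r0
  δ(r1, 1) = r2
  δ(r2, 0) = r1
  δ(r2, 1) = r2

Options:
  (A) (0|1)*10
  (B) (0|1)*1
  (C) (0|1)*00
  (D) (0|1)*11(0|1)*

Check each option against the DFA on short strings; one disagreement eliminates an option:
  (A) (0|1)*10: agrees with the DFA on every string of length ≤ 6
  (B) (0|1)*1: on '1' the DFA goes r0 → r2 and rejects (r2 ∉ Accept), but the regex matches it → eliminate
  (C) (0|1)*00: on '00' the DFA goes r0 → r0 → r0 and rejects (r0 ∉ Accept), but the regex matches it → eliminate
  (D) (0|1)*11(0|1)*: on '10' the DFA goes r0 → r2 → r1 and accepts (r1 ∈ Accept), but the regex does not match it → eliminate
Only (A) is consistent with the DFA.
(A) (0|1)*10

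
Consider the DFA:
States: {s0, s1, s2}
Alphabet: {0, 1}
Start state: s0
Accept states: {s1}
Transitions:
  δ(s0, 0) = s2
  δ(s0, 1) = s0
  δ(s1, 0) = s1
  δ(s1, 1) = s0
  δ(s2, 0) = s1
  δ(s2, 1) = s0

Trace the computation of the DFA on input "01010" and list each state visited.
read '0': s0 → s2
  read '1': s2 → s0
  read '0': s0 → s2
  read '1': s2 → s0
  read '0': s0 → s2
s0 -> s2 -> s0 -> s2 -> s0 -> s2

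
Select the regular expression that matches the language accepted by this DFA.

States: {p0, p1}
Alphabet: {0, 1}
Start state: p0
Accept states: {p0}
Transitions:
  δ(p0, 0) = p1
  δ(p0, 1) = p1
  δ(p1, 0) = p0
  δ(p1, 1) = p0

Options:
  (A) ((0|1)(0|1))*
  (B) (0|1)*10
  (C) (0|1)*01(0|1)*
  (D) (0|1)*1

Check each option against the DFA on short strings; one disagreement eliminates an option:
  (A) ((0|1)(0|1))*: agrees with the DFA on every string of length ≤ 6
  (B) (0|1)*10: on ε the DFA stays in p0 and accepts (p0 ∈ Accept), but the regex does not match it → eliminate
  (C) (0|1)*01(0|1)*: on ε the DFA stays in p0 and accepts (p0 ∈ Accept), but the regex does not match it → eliminate
  (D) (0|1)*1: on ε the DFA stays in p0 and accepts (p0 ∈ Accept), but the regex does not match it → eliminate
Only (A) is consistent with the DFA.
(A) ((0|1)(0|1))*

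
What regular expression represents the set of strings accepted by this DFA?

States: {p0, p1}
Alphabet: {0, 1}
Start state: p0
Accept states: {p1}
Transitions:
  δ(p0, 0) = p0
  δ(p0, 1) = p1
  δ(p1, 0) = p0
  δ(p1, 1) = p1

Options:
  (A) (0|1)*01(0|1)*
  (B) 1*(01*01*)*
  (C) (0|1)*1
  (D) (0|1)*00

Check each option against the DFA on short strings; one disagreement eliminates an option:
  (A) (0|1)*01(0|1)*: on '1' the DFA goes p0 → p1 and accepts (p1 ∈ Accept), but the regex does not match it → eliminate
  (B) 1*(01*01*)*: on ε the DFA stays in p0 and rejects (p0 ∉ Accept), but the regex matches it → eliminate
  (C) (0|1)*1: agrees with the DFA on every string of length ≤ 6
  (D) (0|1)*00: on '1' the DFA goes p0 → p1 and accepts (p1 ∈ Accept), but the regex does not match it → eliminate
Only (C) is consistent with the DFA.
(C) (0|1)*1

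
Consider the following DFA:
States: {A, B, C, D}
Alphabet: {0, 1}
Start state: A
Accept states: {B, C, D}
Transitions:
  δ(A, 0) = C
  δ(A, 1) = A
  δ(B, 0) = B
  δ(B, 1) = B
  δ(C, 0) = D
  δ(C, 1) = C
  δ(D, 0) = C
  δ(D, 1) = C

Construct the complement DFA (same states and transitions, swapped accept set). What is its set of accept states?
Complement accept states = All states \ Original accept states
= {A, B, C, D} \ {B, C, D}
{A}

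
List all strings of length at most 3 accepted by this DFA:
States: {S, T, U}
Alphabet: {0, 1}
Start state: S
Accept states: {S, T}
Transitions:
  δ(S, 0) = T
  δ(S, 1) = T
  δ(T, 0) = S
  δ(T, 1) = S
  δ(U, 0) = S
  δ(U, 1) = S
ε, 0, 1, 00, 01, 10, 11, 000, 001, 010, 011, 100, 101, 110, 111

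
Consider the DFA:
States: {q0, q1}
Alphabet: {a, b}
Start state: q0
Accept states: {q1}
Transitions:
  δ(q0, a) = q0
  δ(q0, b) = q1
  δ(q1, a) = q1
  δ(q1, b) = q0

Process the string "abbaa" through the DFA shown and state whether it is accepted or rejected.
Processing string "abbaa":
  q0 --a--> q0
  q0 --b--> q1
  q1 --b--> q0
  q0 --a--> q0
  q0 --a--> q0
Final state: q0
Accept states: {q1}
No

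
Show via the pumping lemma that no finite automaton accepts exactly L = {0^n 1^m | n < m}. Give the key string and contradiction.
Assume L is regular with pumping length p. Idea: pumping up the 0-block makes the 0-count reach the 1-count.
Choose s = 0^p 1^(p+1) ∈ L. By the pumping lemma, s = xyz with |xy| ≤ p, |y| > 0, so y = 0^k with k ≥ 1. Then xy²z = 0^(p+k) 1^(p+1). Since p+k ≥ p+1, the number of 0's is no longer strictly less than the number of 1's, so xy²z ∉ L.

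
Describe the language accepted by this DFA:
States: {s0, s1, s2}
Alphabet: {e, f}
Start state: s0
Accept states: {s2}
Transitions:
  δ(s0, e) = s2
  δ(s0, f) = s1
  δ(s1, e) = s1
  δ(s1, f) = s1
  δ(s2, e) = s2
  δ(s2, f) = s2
Testing a few strings:
  'fef' → reject
  'e' → accept
  'ef' → accept
  'f' → reject
State roles: s0=no input read; s1=started with f (dead); s2=started with e
All strings over {e,f} starting with e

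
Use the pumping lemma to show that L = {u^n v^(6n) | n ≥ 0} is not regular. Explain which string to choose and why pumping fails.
Assume L is regular with pumping length p. Idea: pumping the u-block breaks the 1:6 ratio.
Choose s = u^p v^(6p) (length 7p ≥ p). By the pumping lemma, s = xyz with |xy| ≤ p, |y| > 0, so y = u^k with k ≥ 1. Then xy²z = u^(p+k) v^(6p). For this to be in L we would need 6p = 6(p+k), i.e. 6k = 0, contradicting k ≥ 1. So xy²z ∉ L.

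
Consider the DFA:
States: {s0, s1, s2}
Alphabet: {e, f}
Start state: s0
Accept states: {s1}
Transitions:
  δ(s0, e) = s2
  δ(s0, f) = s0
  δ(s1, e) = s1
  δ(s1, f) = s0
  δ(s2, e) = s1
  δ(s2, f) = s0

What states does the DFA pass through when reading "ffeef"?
read 'f': s0 → s0
  read 'f': s0 → s0
  read 'e': s0 → s2
  read 'e': s2 → s1
  read 'f': s1 → s0
s0 -> s0 -> s0 -> s2 -> s1 -> s0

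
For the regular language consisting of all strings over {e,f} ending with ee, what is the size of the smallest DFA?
By Myhill–Nerode, count the distinguishable equivalence classes: 3 classes — one per longest suffix of the input that is a prefix of 'ee' (lengths 0 through 2); only the length-2 class is accepting.
3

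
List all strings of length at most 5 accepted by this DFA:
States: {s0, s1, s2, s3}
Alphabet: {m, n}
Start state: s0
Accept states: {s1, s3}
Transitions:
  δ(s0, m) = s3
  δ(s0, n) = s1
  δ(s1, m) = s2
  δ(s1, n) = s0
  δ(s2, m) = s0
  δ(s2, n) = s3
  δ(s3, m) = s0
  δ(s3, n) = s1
m, n, mn, mmm, mmn, nmn, nnm, nnn, mmmn, mnmn, mnnm, mnnn, nmmm, nmmn, nmnn, nnmn, mmmmm, mmmmn, mmnmn, mmnnm, mmnnn, mnmmm, mnmmn, mnmnn, mnnmn, nmmmn, nmnmm, nmnmn, nnmmm, nnmmn, nnnmn, nnnnm, nnnnn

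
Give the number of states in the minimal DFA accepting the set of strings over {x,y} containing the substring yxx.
By Myhill–Nerode, count the distinguishable equivalence classes: 4 classes — one per longest suffix of the input that is a prefix of 'yxx' (lengths 0 through 2), plus an absorbing 'already seen yxx' class.
4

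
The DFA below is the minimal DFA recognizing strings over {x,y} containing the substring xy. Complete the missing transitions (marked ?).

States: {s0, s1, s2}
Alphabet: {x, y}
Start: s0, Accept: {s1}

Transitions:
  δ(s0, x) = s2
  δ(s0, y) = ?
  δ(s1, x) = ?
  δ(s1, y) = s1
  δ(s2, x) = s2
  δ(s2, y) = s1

From the language and accept set, identify what each state tracks — s0: no x seen yet; s1: substring xy seen; s2: seen a x, waiting for y.
Each missing δ(q, a) is the state matching the new tracked value after reading a.
δ(s0, y) = s0; δ(s1, x) = s1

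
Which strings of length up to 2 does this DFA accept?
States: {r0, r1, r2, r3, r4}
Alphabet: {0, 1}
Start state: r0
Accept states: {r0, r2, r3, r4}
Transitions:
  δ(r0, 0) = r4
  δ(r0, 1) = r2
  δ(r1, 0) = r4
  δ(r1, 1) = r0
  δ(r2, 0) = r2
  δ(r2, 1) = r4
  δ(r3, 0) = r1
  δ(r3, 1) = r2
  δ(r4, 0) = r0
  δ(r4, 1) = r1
ε, 0, 1, 00, 10, 11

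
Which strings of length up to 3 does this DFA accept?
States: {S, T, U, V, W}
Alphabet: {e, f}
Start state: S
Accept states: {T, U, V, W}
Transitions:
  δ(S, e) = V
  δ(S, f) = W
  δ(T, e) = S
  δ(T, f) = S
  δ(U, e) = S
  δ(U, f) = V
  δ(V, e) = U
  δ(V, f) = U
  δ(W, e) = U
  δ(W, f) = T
e, f, ee, ef, fe, ff, eef, eff, fef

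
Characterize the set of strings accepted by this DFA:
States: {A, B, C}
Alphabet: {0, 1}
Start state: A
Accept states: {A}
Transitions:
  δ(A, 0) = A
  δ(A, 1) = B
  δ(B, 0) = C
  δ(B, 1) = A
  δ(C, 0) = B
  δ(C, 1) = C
Testing a few strings:
  '1110' → reject
  '1011' → reject
  '0011' → accept
  '011' → accept
State roles: A=value ≡ 0 (mod 3); B=value ≡ 1 (mod 3); C=value ≡ 2 (mod 3)
All binary strings representing a multiple of 3 (read in base 2; leading zeros allowed and ε counts as 0)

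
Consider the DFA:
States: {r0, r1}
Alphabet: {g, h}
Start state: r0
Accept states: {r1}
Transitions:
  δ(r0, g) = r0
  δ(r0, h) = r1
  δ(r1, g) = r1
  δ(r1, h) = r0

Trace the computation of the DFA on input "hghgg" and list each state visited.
read 'h': r0 → r1
  read 'g': r1 → r1
  read 'h': r1 → r0
  read 'g': r0 → r0
  read 'g': r0 → r0
r0 -> r1 -> r1 -> r0 -> r0 -> r0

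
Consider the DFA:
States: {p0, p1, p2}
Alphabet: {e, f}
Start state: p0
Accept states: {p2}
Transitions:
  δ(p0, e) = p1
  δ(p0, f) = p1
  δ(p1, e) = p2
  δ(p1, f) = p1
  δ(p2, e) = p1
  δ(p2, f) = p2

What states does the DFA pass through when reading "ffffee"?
read 'f': p0 → p1
  read 'f': p1 → p1
  read 'f': p1 → p1
  read 'f': p1 → p1
  read 'e': p1 → p2
  read 'e': p2 → p1
p0 -> p1 -> p1 -> p1 -> p1 -> p2 -> p1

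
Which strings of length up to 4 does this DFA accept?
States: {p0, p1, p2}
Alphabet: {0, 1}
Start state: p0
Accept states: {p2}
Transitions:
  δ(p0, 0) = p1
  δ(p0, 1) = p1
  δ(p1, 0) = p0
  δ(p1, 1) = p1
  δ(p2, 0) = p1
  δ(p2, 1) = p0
None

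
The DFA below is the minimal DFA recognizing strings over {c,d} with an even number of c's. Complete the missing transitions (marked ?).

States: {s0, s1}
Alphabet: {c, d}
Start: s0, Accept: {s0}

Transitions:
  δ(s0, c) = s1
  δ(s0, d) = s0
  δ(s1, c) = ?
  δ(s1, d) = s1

From the language and accept set, identify what each state tracks — s0: even number of c's so far; s1: odd number of c's so far.
Each missing δ(q, a) is the state matching the new tracked value after reading a.
δ(s1, c) = s0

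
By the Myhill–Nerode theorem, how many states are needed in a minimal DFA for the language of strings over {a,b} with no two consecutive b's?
By Myhill–Nerode, count the distinguishable equivalence classes: three classes — safe with last≠b / safe with last=b / bb seen (dead).
3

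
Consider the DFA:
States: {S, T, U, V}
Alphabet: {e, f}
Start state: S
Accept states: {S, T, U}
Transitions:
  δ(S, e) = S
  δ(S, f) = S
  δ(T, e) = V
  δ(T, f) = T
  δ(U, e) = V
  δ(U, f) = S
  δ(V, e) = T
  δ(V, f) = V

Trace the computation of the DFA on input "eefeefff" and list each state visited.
read 'e': S → S
  read 'e': S → S
  read 'f': S → S
  read 'e': S → S
  read 'e': S → S
  read 'f': S → S
  read 'f': S → S
  read 'f': S → S
S -> S -> S -> S -> S -> S -> S -> S -> S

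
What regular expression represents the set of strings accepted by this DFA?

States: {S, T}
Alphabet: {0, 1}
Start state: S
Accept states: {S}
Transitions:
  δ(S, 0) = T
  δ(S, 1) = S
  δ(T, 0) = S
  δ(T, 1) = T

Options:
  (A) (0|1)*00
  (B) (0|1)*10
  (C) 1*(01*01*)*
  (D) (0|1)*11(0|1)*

Check each option against the DFA on short strings; one disagreement eliminates an option:
  (A) (0|1)*00: on ε the DFA stays in S and accepts (S ∈ Accept), but the regex does not match it → eliminate
  (B) (0|1)*10: on ε the DFA stays in S and accepts (S ∈ Accept), but the regex does not match it → eliminate
  (C) 1*(01*01*)*: agrees with the DFA on every string of length ≤ 6
  (D) (0|1)*11(0|1)*: on ε the DFA stays in S and accepts (S ∈ Accept), but the regex does not match it → eliminate
Only (C) is consistent with the DFA.
(C) 1*(01*01*)*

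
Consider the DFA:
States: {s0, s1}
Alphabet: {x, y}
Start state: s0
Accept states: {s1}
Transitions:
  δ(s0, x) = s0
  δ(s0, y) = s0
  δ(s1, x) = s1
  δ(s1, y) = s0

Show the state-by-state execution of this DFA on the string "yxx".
read 'y': s0 → s0
  read 'x': s0 → s0
  read 'x': s0 → s0
s0 -> s0 -> s0 -> s0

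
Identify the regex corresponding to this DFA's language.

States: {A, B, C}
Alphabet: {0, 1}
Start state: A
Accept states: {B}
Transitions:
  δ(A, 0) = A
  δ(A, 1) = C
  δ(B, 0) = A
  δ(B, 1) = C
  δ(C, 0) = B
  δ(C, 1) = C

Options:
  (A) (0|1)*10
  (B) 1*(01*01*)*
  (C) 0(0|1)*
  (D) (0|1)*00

Check each option against the DFA on short strings; one disagreement eliminates an option:
  (A) (0|1)*10: agrees with the DFA on every string of length ≤ 6
  (B) 1*(01*01*)*: on ε the DFA stays in A and rejects (A ∉ Accept), but the regex matches it → eliminate
  (C) 0(0|1)*: on '0' the DFA goes A → A and rejects (A ∉ Accept), but the regex matches it → eliminate
  (D) (0|1)*00: on '00' the DFA goes A → A → A and rejects (A ∉ Accept), but the regex matches it → eliminate
Only (A) is consistent with the DFA.
(A) (0|1)*10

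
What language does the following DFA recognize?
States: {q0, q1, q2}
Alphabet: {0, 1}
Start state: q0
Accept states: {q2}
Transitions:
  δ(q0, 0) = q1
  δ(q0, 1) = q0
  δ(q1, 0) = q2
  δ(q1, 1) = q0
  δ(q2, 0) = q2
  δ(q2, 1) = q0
Testing a few strings:
  '0111' → reject
  '1' → reject
  '11' → reject
  '010' → reject
State roles: q0=last symbol not 0; q1=one trailing 0; q2=two trailing 0's
All binary strings ending with 00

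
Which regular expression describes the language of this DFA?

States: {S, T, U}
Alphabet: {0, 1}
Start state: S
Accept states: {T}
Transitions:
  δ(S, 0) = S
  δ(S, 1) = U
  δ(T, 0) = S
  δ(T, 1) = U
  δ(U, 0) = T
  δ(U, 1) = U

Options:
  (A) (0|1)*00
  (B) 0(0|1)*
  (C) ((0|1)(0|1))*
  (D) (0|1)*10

Check each option against the DFA on short strings; one disagreement eliminates an option:
  (A) (0|1)*00: on '00' the DFA goes S → S → S and rejects (S ∉ Accept), but the regex matches it → eliminate
  (B) 0(0|1)*: on '0' the DFA goes S → S and rejects (S ∉ Accept), but the regex matches it → eliminate
  (C) ((0|1)(0|1))*: on ε the DFA stays in S and rejects (S ∉ Accept), but the regex matches it → eliminate
  (D) (0|1)*10: agrees with the DFA on every string of length ≤ 6
Only (D) is consistent with the DFA.
(D) (0|1)*10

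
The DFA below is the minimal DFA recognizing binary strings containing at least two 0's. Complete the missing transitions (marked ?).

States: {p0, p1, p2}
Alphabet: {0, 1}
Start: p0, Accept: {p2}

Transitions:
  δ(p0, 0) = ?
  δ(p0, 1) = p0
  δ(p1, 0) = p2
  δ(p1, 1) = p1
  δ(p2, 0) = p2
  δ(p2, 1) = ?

From the language and accept set, identify what each state tracks — p0: zero 0's seen; p1: one 0 seen; p2: ≥ two 0's seen.
Each missing δ(q, a) is the state matching the new tracked value after reading a.
δ(p0, 0) = p1; δ(p2, 1) = p2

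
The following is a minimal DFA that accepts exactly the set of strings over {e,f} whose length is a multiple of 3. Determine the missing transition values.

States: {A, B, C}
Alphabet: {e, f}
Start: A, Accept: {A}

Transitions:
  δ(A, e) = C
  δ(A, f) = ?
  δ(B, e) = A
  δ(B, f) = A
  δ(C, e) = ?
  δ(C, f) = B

From the language and accept set, identify what each state tracks — A: length ≡ 0 (mod 3); B: length ≡ 2 (mod 3); C: length ≡ 1 (mod 3).
Each missing δ(q, a) is the state matching the new tracked value after reading a.
δ(A, f) = C; δ(C, e) = B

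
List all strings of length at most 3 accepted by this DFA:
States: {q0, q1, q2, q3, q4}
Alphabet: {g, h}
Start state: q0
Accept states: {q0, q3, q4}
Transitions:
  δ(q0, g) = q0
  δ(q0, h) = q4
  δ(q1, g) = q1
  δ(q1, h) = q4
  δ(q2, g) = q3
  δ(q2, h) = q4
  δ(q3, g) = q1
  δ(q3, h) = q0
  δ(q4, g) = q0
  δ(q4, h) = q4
ε, g, h, gg, gh, hg, hh, ggg, ggh, ghg, ghh, hgg, hgh, hhg, hhh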